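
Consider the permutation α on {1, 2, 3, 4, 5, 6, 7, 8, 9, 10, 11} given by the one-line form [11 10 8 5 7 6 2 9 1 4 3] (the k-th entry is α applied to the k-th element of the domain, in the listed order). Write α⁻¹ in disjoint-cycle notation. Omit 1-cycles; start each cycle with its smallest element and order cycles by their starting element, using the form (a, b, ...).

First write α in disjoint cycles: (1, 11, 3, 8, 9)(2, 10, 4, 5, 7).
The inverse reverses every cycle; in canonical form, α⁻¹ = (1, 9, 8, 3, 11)(2, 7, 5, 4, 10).

(1, 9, 8, 3, 11)(2, 7, 5, 4, 10)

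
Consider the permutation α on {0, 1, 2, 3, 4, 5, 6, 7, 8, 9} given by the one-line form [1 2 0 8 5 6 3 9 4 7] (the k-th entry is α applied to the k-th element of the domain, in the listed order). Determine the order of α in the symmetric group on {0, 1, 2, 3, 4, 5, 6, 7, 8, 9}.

Decomposing into disjoint cycles gives cycle lengths 5, 3, 2.
The order of α is the least common multiple of its cycle lengths: lcm(5, 3, 2) = 30.

30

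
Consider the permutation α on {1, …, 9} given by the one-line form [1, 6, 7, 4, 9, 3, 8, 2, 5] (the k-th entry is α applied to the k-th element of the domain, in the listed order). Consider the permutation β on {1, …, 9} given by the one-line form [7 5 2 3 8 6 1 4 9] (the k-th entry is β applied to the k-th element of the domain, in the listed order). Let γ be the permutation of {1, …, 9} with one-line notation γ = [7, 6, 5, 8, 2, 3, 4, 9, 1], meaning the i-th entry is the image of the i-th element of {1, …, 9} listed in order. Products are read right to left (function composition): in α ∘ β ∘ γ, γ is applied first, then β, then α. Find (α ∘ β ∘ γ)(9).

Chase 9: γ(9) = 1; β(1) = 7; α(7) = 8. Hence (α ∘ β ∘ γ)(9) = 8.

8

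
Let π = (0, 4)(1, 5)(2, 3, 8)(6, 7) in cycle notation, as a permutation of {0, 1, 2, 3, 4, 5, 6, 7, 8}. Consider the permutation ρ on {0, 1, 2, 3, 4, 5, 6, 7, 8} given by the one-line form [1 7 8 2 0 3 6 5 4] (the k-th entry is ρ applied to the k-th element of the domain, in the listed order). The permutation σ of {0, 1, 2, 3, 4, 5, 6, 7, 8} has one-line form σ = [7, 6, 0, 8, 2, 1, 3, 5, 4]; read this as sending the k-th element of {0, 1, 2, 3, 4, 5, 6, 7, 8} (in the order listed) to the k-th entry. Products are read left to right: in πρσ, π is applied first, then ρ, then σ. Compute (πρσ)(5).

Chase 5: π(5) = 1; ρ(1) = 7; σ(7) = 5. Hence (πρσ)(5) = 5.

5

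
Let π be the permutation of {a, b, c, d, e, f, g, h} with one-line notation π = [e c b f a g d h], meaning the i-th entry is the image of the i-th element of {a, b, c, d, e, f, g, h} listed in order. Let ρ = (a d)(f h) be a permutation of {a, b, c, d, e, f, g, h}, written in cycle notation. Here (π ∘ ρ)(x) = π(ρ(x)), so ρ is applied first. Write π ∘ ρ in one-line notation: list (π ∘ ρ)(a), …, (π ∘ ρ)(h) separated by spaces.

f c b e a h d g

Chase each element through ρ then π: a → d → f; b → b → c; c → c → b; d → a → e; e → e → a; f → h → h; g → g → d; h → f → g.
Collecting the images, π ∘ ρ = [f c b e a h d g].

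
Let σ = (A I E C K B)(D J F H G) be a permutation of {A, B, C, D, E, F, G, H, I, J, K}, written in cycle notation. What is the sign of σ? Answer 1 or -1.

The cycle lengths are 6, 5.
A cycle of length ℓ contributes ℓ−1 transpositions, so σ is a product of 5 + 4 = 9 transpositions — odd.

-1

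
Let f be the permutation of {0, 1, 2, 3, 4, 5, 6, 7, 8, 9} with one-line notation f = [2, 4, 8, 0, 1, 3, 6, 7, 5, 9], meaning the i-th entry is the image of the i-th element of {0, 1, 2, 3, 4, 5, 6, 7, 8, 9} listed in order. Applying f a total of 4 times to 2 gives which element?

0

Tracing 2 → 8 → … returns to 2 after 5 steps, so 2 lies in a 5-cycle (0 2 8 5 3).
Stepping 4 places around the cycle: 2 → 8 → 5 → 3 → 0.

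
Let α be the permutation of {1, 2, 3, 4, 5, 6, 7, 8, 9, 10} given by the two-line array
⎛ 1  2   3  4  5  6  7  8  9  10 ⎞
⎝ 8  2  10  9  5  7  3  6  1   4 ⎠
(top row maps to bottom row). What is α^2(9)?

Tracing 9 → 1 → … returns to 9 after 8 steps, so 9 lies in an 8-cycle (1 8 6 7 3 10 4 9).
Advancing 2 steps from 9: 9 → 1 → 8.

8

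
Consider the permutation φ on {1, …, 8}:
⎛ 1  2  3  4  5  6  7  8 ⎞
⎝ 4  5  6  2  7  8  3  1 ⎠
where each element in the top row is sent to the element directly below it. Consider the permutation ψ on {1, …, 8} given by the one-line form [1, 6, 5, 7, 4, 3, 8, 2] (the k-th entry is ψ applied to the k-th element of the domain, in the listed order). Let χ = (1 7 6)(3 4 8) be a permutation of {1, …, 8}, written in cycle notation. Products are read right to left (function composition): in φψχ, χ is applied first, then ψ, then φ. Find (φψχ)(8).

7

(φψχ)(8) = φ(ψ(χ(8))). χ(8) = 3, then ψ(3) = 5, then φ(5) = 7, so the result is 7.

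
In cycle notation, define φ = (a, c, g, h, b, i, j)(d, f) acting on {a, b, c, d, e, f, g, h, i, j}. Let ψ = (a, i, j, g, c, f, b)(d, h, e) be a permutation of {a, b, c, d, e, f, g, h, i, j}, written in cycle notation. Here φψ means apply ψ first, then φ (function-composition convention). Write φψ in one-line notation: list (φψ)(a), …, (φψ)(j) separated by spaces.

j c d b f i g e a h

Chase each element through ψ then φ: a → i → j; b → a → c; c → f → d; d → h → b; e → d → f; f → b → i; g → c → g; h → e → e; i → j → a; j → g → h.
Collecting the images, φψ = [j c d b f i g e a h].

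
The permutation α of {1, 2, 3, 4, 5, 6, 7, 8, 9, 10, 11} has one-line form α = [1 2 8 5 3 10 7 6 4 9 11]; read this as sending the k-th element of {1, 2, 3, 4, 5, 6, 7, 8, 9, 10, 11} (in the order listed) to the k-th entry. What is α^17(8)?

9

Tracing 8 → 6 → … returns to 8 after 7 steps, so 8 lies in a 7-cycle (3 8 6 10 9 4 5).
Powers repeat with period 7 on this cycle, and 17 mod 7 = 3, so α^17(8) = α^3(8).
Stepping 3 places around the cycle: 8 → 6 → 10 → 9.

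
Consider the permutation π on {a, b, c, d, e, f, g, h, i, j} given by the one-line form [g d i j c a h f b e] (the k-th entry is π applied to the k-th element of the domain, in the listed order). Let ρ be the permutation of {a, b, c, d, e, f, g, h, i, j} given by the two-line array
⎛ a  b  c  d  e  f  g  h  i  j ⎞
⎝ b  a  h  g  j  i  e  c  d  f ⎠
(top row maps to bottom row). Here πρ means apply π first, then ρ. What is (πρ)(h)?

i

First apply π: π(h) = f, then ρ(f) = i. Thus (πρ)(h) = i.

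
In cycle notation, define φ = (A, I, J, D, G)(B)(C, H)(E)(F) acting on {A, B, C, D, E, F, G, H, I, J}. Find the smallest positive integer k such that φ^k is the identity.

10

The disjoint cycles have lengths 5, 2, 1, 1, 1.
The order of φ is the least common multiple of its cycle lengths: lcm(5, 2) = 10.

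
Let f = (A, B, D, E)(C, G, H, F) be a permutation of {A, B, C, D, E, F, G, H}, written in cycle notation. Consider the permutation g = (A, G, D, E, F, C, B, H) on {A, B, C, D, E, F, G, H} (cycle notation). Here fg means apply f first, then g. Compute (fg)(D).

First apply f: f(D) = E, then g(E) = F. Thus (fg)(D) = F.

F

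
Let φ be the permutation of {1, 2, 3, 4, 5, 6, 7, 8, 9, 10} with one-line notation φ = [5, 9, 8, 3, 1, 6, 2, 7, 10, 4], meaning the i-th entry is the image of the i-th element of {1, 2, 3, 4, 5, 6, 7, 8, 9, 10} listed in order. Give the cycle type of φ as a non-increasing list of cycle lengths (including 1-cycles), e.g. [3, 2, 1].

The disjoint cycles are (1 5)(2 9 10 4 3 8 7)(6), with lengths 7, 2, 1 in non-increasing order.

[7, 2, 1]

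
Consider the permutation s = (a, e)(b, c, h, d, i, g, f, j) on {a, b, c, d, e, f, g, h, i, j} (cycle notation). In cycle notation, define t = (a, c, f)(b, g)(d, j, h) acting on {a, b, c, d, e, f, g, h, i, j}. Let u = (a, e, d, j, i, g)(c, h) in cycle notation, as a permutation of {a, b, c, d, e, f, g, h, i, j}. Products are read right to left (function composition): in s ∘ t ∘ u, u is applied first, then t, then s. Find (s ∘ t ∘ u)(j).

g

(s ∘ t ∘ u)(j) = s(t(u(j))). u(j) = i, then t(i) = i, then s(i) = g, so the result is g.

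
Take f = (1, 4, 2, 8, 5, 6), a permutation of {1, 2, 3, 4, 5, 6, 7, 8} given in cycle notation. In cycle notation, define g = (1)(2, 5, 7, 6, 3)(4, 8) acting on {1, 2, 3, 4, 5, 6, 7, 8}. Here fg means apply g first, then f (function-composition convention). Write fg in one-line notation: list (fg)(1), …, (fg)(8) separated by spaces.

(fg)(x) = f(g(x)). Computing each image: f(g(1)) = f(1) = 4, f(g(2)) = f(5) = 6, f(g(3)) = f(2) = 8, f(g(4)) = f(8) = 5, f(g(5)) = f(7) = 7, f(g(6)) = f(3) = 3, f(g(7)) = f(6) = 1, f(g(8)) = f(4) = 2.
Hence fg = [4 6 8 5 7 3 1 2].

4 6 8 5 7 3 1 2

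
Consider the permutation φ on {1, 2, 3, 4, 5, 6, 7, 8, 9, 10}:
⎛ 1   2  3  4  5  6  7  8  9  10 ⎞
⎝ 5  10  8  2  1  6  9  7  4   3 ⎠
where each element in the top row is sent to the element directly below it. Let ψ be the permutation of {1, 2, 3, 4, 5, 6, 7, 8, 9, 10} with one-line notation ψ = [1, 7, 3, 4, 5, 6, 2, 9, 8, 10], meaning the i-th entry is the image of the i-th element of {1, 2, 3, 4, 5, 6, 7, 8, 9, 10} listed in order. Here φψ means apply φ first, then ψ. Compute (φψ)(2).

φ(2) = 10, then ψ(10) = 10; composing gives (φψ)(2) = 10.

10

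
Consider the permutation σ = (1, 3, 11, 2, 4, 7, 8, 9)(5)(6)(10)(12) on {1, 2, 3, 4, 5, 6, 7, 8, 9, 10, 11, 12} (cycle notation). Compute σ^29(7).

7 lies in the 8-cycle (1, 3, 11, 2, 4, 7, 8, 9).
Since the cycle has length 8, σ^29 acts on it the same as σ^5 (29 mod 8 = 5).
Advancing 5 steps from 7: 7 → 8 → 9 → 1 → 3 → 11.

11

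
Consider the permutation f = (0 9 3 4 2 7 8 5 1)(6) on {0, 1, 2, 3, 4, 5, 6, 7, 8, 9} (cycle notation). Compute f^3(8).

0

8 lies in the 9-cycle (0 9 3 4 2 7 8 5 1).
Advancing 3 steps from 8: 8 → 5 → 1 → 0.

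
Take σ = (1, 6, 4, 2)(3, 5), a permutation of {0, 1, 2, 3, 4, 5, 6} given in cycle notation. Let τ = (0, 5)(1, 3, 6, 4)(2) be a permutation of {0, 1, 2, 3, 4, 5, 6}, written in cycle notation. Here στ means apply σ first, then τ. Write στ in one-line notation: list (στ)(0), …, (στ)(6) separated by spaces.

For each element, apply σ then τ: 0 → 0 → 5; 1 → 6 → 4; 2 → 1 → 3; 3 → 5 → 0; 4 → 2 → 2; 5 → 3 → 6; 6 → 4 → 1.
Collecting the images, στ = [5 4 3 0 2 6 1].

5 4 3 0 2 6 1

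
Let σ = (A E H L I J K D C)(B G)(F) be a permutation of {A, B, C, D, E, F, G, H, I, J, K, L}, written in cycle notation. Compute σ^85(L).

D

L lies in the 9-cycle (A E H L I J K D C).
Since the cycle has length 9, σ^85 acts on it the same as σ^4 (85 mod 9 = 4).
Stepping 4 places around the cycle: L → I → J → K → D.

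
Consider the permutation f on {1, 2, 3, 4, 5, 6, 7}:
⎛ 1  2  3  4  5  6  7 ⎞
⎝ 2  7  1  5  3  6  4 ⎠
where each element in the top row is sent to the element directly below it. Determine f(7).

The entry below 7 in the array is 4, so f(7) = 4.

4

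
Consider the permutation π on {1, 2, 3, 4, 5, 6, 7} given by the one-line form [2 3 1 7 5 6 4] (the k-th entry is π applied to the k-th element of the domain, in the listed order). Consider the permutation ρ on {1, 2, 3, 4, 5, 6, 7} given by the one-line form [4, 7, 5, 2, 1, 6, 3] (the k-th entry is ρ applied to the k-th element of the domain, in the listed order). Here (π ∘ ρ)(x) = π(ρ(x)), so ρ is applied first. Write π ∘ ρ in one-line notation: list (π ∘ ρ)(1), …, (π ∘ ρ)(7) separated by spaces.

7 4 5 3 2 6 1

(π ∘ ρ)(x) = π(ρ(x)). Computing each image: π(ρ(1)) = π(4) = 7, π(ρ(2)) = π(7) = 4, π(ρ(3)) = π(5) = 5, π(ρ(4)) = π(2) = 3, π(ρ(5)) = π(1) = 2, π(ρ(6)) = π(6) = 6, π(ρ(7)) = π(3) = 1.
Hence π ∘ ρ = [7 4 5 3 2 6 1].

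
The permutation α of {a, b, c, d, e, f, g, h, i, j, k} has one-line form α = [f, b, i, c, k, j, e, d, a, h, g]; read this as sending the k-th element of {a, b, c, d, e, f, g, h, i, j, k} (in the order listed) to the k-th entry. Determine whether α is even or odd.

even

In disjoint-cycle form the cycle lengths are 7, 3, 1.
A cycle is odd iff its length is even; α has 0 even-length cycles, so sgn(α) = (−1)^0 and α is even.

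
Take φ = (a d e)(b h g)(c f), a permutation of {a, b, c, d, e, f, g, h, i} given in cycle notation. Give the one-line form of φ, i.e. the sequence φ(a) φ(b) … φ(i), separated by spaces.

Reading each image from the cycles: a↦d, b↦h, c↦f, d↦e, e↦a, f↦c, g↦b, h↦g, i↦i.
So the one-line form is d h f e a c b g i.

d h f e a c b g i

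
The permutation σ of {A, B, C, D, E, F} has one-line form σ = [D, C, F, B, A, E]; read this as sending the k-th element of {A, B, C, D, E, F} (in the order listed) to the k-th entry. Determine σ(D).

D is element number 4 of the domain, and entry number 4 of the one-line form is B, so σ(D) = B.

B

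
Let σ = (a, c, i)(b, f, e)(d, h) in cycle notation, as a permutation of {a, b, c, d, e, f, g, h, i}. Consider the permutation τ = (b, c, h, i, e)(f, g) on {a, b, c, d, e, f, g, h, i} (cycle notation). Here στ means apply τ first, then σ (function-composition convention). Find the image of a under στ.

c

First apply τ: τ(a) = a, then σ(a) = c. Thus (στ)(a) = c.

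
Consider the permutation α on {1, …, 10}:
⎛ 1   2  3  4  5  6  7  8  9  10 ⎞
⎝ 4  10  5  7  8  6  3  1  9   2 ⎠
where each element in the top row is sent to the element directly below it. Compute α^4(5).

7

Tracing 5 → 8 → … returns to 5 after 6 steps, so 5 lies in a 6-cycle (1 4 7 3 5 8).
Advancing 4 steps from 5: 5 → 8 → 1 → 4 → 7.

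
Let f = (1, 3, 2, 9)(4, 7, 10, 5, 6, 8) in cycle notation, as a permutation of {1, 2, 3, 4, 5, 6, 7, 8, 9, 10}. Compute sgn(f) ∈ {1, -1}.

The cycle lengths are 6, 4.
A cycle is odd iff its length is even; f has 2 even-length cycles, so sgn(f) = (−1)^2 and f is even.

1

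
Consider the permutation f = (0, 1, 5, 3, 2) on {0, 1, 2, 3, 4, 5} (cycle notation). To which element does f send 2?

0

Within (0, 1, 5, 3, 2), 2 ↦ 0.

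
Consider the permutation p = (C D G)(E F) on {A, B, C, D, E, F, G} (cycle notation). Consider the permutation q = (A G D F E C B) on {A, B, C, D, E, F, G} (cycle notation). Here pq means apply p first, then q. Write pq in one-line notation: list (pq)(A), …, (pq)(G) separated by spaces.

Chase each element through p then q: A → A → G; B → B → A; C → D → F; D → G → D; E → F → E; F → E → C; G → C → B.
So pq in one-line form is G A F D E C B.

G A F D E C B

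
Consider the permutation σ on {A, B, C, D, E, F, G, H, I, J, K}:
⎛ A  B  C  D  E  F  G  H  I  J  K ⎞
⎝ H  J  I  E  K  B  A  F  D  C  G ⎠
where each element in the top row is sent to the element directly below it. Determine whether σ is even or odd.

In disjoint-cycle form the cycle lengths are 11.
A cycle is odd iff its length is even; σ has 0 even-length cycles, so sgn(σ) = (−1)^0 and σ is even.

even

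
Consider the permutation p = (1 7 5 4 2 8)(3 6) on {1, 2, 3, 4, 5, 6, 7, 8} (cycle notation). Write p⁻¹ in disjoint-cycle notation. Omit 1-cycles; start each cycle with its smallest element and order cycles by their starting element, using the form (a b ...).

(1 8 2 4 5 7)(3 6)

If p sends a → b within a cycle, p⁻¹ sends b → a; equivalently, reverse each cycle.
Reversing each cycle of p and rotating so the smallest element leads gives (1 8 2 4 5 7)(3 6).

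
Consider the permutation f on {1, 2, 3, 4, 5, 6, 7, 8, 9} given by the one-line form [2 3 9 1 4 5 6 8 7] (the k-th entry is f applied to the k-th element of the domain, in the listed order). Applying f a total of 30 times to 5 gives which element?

Tracing 5 → 4 → … returns to 5 after 8 steps, so 5 lies in an 8-cycle (1, 2, 3, 9, 7, 6, 5, 4).
On an 8-cycle, f^8 is the identity, so f^30 = f^6 there (30 ≡ 6 mod 8).
Advancing 6 steps from 5: 5 → 4 → 1 → 2 → 3 → 9 → 7.

7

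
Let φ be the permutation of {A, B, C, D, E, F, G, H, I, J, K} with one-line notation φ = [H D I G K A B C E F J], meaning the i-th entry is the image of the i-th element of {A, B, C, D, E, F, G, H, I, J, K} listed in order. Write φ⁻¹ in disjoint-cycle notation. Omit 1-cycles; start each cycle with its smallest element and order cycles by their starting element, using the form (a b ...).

The cycle decomposition of φ is (A H C I E K J F)(B D G).
The inverse reverses every cycle; in canonical form, φ⁻¹ = (A F J K E I C H)(B G D).

(A F J K E I C H)(B G D)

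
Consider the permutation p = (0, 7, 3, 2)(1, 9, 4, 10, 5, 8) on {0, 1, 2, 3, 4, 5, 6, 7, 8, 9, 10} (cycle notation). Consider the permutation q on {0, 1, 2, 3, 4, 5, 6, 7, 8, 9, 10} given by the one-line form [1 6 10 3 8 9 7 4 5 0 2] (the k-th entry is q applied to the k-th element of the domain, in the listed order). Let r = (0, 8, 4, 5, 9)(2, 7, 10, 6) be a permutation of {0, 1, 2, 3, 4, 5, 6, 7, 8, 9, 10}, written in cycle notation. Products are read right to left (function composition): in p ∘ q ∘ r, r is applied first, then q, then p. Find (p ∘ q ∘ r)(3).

2

Apply the permutations in order: r(3) = 3, then q(3) = 3, then p(3) = 2. So (p ∘ q ∘ r)(3) = 2.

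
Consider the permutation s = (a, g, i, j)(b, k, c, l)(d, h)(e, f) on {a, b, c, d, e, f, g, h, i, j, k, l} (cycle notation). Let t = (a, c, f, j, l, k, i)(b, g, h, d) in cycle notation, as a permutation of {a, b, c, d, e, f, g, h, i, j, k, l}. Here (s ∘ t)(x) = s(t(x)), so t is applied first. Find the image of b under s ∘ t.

i

(s ∘ t)(b) = s(t(b)). t(b) = g, then s(g) = i. So (s ∘ t)(b) = i.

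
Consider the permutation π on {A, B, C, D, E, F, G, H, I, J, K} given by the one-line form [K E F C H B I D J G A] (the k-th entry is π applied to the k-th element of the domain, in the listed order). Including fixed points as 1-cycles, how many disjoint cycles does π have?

3

The cycle decomposition is (A, K)(B, E, H, D, C, F)(G, I, J), which has 3 cycles (counting 1-cycles).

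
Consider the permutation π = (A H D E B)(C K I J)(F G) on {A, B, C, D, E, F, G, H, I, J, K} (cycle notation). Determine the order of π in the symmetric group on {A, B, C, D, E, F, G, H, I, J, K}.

The disjoint cycles have lengths 5, 4, 2.
The order of π is the least common multiple of its cycle lengths: lcm(5, 4, 2) = 20.

20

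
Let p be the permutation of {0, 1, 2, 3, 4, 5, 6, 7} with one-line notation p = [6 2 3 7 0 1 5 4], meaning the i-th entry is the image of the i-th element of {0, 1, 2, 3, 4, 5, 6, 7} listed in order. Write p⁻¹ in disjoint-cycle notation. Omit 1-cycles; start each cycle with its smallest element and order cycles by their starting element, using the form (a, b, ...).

First write p in disjoint cycles: (0, 6, 5, 1, 2, 3, 7, 4).
The inverse reverses every cycle; in canonical form, p⁻¹ = (0, 4, 7, 3, 2, 1, 5, 6).

(0, 4, 7, 3, 2, 1, 5, 6)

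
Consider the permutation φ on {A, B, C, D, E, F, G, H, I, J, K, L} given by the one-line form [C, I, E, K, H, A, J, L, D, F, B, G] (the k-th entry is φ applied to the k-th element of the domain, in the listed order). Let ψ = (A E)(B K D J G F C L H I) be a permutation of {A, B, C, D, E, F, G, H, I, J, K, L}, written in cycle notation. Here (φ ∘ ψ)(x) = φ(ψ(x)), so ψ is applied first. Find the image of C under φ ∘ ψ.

G

(φ ∘ ψ)(C) = φ(ψ(C)). ψ(C) = L, then φ(L) = G. So (φ ∘ ψ)(C) = G.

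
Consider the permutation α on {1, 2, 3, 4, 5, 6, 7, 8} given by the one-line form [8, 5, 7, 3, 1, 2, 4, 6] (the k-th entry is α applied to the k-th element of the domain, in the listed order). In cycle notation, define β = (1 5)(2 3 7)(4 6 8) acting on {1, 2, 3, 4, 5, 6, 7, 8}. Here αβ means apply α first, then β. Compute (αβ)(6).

First apply α: α(6) = 2, then β(2) = 3. Thus (αβ)(6) = 3.

3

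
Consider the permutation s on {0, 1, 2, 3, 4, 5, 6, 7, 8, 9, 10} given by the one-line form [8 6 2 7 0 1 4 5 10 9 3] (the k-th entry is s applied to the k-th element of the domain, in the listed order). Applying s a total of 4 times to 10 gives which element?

1

Tracing 10 → 3 → … returns to 10 after 9 steps, so 10 lies in a 9-cycle (0 8 10 3 7 5 1 6 4).
Advancing 4 steps from 10: 10 → 3 → 7 → 5 → 1.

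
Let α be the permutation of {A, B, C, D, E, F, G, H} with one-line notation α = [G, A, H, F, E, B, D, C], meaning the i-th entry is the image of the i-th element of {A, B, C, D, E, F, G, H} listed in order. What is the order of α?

10

Writing α as disjoint cycles, the cycle lengths are 5, 2, 1.
The order of α is the least common multiple of its cycle lengths: lcm(5, 2) = 10.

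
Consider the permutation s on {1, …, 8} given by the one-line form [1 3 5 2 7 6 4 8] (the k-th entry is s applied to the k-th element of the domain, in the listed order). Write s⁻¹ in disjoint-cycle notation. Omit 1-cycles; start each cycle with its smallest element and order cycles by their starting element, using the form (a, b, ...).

First write s in disjoint cycles: (2, 3, 5, 7, 4).
The inverse reverses every cycle; in canonical form, s⁻¹ = (2, 4, 7, 5, 3).

(2, 4, 7, 5, 3)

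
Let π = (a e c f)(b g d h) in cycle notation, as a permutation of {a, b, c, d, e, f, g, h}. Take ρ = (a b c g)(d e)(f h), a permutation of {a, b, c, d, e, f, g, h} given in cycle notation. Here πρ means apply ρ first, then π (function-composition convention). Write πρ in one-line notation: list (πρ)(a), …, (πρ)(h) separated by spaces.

g f d c h b e a

(πρ)(x) = π(ρ(x)). Computing each image: π(ρ(a)) = π(b) = g, π(ρ(b)) = π(c) = f, π(ρ(c)) = π(g) = d, π(ρ(d)) = π(e) = c, π(ρ(e)) = π(d) = h, π(ρ(f)) = π(h) = b, π(ρ(g)) = π(a) = e, π(ρ(h)) = π(f) = a.
Hence πρ = [g f d c h b e a].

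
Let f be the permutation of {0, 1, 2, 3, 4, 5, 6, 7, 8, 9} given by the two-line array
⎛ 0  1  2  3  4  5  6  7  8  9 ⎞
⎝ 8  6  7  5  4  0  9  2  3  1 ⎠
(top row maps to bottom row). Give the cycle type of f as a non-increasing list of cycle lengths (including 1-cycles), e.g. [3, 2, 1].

The disjoint cycles are (0, 8, 3, 5)(1, 6, 9)(2, 7)(4), with lengths 4, 3, 2, 1 in non-increasing order.

[4, 3, 2, 1]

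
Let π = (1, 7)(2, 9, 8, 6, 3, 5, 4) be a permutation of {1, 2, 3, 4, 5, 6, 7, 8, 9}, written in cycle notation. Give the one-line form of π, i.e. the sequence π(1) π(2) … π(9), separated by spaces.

Reading each image from the cycles: 1↦7, 2↦9, 3↦5, 4↦2, 5↦4, 6↦3, 7↦1, 8↦6, 9↦8.
So the one-line form is 7 9 5 2 4 3 1 6 8.

7 9 5 2 4 3 1 6 8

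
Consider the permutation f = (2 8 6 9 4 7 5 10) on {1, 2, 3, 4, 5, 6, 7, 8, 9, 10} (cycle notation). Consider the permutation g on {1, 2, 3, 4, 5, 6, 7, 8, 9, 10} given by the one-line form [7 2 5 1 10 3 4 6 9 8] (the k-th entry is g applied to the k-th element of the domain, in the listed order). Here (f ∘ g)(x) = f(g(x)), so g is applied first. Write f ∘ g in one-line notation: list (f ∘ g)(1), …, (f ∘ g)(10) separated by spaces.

5 8 10 1 2 3 7 9 4 6

For each element, apply g then f: 1 → 7 → 5; 2 → 2 → 8; 3 → 5 → 10; 4 → 1 → 1; 5 → 10 → 2; 6 → 3 → 3; 7 → 4 → 7; 8 → 6 → 9; 9 → 9 → 4; 10 → 8 → 6.
So f ∘ g in one-line form is 5 8 10 1 2 3 7 9 4 6.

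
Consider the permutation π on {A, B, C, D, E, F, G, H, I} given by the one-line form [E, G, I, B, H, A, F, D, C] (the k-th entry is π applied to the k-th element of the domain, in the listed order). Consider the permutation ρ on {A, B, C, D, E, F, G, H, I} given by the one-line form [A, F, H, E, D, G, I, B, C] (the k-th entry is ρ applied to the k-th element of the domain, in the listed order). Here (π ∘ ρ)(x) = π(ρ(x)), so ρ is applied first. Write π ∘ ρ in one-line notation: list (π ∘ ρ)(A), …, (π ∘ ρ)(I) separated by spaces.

For each element, apply ρ then π: A → A → E; B → F → A; C → H → D; D → E → H; E → D → B; F → G → F; G → I → C; H → B → G; I → C → I.
So π ∘ ρ in one-line form is E A D H B F C G I.

E A D H B F C G I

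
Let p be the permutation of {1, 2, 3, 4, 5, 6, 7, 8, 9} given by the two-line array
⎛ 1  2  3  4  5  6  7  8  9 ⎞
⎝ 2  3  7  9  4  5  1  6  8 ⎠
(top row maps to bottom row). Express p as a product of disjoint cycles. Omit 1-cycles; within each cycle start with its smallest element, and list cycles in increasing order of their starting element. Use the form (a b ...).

(1 2 3 7)(4 9 8 6 5)

From 1: 1 → 2 → 3 → 7 → 1, closing the cycle (1 2 3 7).
Continuing from each remaining unvisited element yields (1 2 3 7)(4 9 8 6 5).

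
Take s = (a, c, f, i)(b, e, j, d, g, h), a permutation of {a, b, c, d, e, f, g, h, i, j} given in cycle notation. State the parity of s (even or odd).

even

The cycle lengths are 6, 4.
A cycle of length ℓ contributes ℓ−1 transpositions, so s is a product of 5 + 3 = 8 transpositions — even.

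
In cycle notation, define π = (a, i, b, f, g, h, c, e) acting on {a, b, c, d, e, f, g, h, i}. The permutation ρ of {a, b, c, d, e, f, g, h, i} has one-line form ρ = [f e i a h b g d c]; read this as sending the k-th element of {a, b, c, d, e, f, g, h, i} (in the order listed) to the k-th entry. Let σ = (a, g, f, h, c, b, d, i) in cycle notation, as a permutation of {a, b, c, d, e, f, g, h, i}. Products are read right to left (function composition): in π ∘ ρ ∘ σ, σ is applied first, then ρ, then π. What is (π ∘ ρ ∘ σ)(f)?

d

Apply the permutations in order: σ(f) = h, then ρ(h) = d, then π(d) = d. So (π ∘ ρ ∘ σ)(f) = d.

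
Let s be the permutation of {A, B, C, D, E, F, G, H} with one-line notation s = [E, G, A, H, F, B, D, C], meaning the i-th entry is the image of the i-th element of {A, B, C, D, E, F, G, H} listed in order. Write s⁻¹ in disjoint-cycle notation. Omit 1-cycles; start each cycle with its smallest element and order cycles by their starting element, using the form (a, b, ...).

(A, C, H, D, G, B, F, E)

First write s in disjoint cycles: (A, E, F, B, G, D, H, C).
The inverse reverses every cycle; in canonical form, s⁻¹ = (A, C, H, D, G, B, F, E).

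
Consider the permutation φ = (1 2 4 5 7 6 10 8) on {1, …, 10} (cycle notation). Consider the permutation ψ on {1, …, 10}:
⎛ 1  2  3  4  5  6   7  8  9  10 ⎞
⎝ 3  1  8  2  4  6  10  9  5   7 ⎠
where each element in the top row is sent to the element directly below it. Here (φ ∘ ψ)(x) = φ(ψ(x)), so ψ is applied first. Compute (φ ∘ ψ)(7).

8

(φ ∘ ψ)(7) = φ(ψ(7)). ψ(7) = 10, then φ(10) = 8. So (φ ∘ ψ)(7) = 8.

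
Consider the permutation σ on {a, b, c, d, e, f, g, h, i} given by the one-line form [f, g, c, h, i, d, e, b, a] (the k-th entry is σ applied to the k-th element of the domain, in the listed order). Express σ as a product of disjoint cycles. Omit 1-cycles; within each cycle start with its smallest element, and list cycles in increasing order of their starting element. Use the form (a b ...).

Iterating σ from a gives a → f → d → h → b → g → e → i → a; that is the 8-cycle (a f d h b g e i).
Continuing from each remaining unvisited element yields (a f d h b g e i).

(a f d h b g e i)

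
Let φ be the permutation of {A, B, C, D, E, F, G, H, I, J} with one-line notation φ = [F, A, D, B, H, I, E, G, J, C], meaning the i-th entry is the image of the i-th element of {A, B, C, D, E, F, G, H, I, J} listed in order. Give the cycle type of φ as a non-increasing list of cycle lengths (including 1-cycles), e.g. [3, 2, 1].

The disjoint cycles are (A F I J C D B)(E H G), with lengths 7, 3 in non-increasing order.

[7, 3]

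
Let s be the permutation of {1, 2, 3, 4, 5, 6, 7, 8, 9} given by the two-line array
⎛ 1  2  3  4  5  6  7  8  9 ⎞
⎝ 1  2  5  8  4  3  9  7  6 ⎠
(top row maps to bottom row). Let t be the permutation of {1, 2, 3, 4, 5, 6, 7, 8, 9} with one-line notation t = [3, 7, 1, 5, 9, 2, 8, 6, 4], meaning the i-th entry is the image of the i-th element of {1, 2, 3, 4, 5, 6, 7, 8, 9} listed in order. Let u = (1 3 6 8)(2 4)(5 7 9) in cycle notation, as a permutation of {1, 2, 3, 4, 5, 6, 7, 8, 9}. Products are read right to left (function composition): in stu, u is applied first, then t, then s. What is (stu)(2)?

(stu)(2) = s(t(u(2))). u(2) = 4, then t(4) = 5, then s(5) = 4, so the result is 4.

4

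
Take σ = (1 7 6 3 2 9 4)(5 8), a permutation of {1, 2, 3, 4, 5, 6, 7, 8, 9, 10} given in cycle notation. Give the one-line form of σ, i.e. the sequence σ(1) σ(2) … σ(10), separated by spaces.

Reading each image from the cycles: 1→7, 2→9, 3→2, 4→1, 5→8, 6→3, 7→6, 8→5, 9→4, 10→10.
Listing these in domain order gives 7 9 2 1 8 3 6 5 4 10.

7 9 2 1 8 3 6 5 4 10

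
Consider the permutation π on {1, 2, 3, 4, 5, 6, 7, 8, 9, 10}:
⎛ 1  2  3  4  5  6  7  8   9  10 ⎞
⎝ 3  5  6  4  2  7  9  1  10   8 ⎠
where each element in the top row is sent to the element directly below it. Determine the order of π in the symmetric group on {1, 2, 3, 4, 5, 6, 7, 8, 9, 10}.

14

Decomposing into disjoint cycles gives cycle lengths 7, 2, 1.
Since disjoint cycles commute, ord(π) = lcm(7, 2) = 14.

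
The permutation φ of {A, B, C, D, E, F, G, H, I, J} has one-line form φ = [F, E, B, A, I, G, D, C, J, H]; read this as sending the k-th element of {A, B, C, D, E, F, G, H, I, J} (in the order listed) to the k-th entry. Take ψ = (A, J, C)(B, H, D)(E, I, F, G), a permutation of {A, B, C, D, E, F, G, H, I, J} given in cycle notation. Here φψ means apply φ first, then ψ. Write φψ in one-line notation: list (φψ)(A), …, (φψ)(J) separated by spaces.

For each element, apply φ then ψ: A → F → G; B → E → I; C → B → H; D → A → J; E → I → F; F → G → E; G → D → B; H → C → A; I → J → C; J → H → D.
Collecting the images, φψ = [G I H J F E B A C D].

G I H J F E B A C D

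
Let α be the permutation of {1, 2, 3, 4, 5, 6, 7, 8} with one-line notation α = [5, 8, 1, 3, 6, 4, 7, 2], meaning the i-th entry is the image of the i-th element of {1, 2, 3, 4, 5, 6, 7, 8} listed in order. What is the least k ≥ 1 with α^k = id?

10

Writing α as disjoint cycles, the cycle lengths are 5, 2, 1.
The order is lcm(5, 2) = 10.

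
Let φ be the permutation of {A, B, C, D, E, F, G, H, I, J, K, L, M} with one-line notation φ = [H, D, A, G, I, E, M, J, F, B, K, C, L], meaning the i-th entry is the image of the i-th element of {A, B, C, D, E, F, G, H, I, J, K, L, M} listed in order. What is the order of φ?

9

Writing φ as disjoint cycles, the cycle lengths are 9, 3, 1.
The order is lcm(9, 3) = 9.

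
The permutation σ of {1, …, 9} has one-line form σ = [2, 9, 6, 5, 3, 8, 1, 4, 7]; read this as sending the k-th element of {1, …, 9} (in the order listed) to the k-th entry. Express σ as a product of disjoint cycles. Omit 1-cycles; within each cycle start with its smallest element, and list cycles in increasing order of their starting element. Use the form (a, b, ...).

Iterating σ from 1 gives 1 → 2 → 9 → 7 → 1; that is the 4-cycle (1, 2, 9, 7).
Continuing from each remaining unvisited element yields (1, 2, 9, 7)(3, 6, 8, 4, 5).

(1, 2, 9, 7)(3, 6, 8, 4, 5)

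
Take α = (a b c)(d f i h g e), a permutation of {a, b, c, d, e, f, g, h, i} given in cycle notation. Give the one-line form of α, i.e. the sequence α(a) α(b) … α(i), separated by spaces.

Each element maps to the next entry in its cycle (wrapping to the front): a↦b, b↦c, c↦a, d↦f, e↦d, f↦i, g↦e, h↦g, i↦h.
Listing these in domain order gives b c a f d i e g h.

b c a f d i e g h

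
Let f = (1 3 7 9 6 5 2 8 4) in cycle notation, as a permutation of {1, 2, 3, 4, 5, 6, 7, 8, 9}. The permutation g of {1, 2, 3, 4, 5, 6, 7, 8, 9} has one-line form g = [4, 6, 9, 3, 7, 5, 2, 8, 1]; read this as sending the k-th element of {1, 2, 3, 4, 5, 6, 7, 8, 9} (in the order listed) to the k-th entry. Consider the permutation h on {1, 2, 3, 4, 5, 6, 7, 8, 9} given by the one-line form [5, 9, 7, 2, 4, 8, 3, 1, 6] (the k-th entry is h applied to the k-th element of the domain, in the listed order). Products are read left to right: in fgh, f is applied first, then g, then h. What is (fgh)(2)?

(fgh)(2) = h(g(f(2))). f(2) = 8, then g(8) = 8, then h(8) = 1, so the result is 1.

1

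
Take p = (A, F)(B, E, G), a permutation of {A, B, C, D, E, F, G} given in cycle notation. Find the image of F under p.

In the cycle (A, F), F is followed by A, so p(F) = A.

A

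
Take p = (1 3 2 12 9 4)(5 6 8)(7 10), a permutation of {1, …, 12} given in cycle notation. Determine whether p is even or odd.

The cycle lengths are 6, 3, 2, 1.
A cycle is odd iff its length is even; p has 2 even-length cycles, so sgn(p) = (−1)^2 and p is even.

even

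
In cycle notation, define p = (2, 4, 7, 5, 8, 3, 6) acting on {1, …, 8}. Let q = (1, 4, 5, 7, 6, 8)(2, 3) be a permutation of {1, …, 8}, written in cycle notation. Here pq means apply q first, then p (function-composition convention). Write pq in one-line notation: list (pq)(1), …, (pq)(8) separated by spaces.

(pq)(x) = p(q(x)). Computing each image: p(q(1)) = p(4) = 7, p(q(2)) = p(3) = 6, p(q(3)) = p(2) = 4, p(q(4)) = p(5) = 8, p(q(5)) = p(7) = 5, p(q(6)) = p(8) = 3, p(q(7)) = p(6) = 2, p(q(8)) = p(1) = 1.
Hence pq = [7 6 4 8 5 3 2 1].

7 6 4 8 5 3 2 1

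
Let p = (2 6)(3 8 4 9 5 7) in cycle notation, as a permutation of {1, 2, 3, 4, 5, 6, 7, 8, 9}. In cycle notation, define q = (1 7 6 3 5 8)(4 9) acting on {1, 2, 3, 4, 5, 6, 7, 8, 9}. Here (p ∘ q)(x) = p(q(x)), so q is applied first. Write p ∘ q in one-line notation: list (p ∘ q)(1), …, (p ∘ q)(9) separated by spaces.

3 6 7 5 4 8 2 1 9

(p ∘ q)(x) = p(q(x)). Computing each image: p(q(1)) = p(7) = 3, p(q(2)) = p(2) = 6, p(q(3)) = p(5) = 7, p(q(4)) = p(9) = 5, p(q(5)) = p(8) = 4, p(q(6)) = p(3) = 8, p(q(7)) = p(6) = 2, p(q(8)) = p(1) = 1, p(q(9)) = p(4) = 9.
Hence p ∘ q = [3 6 7 5 4 8 2 1 9].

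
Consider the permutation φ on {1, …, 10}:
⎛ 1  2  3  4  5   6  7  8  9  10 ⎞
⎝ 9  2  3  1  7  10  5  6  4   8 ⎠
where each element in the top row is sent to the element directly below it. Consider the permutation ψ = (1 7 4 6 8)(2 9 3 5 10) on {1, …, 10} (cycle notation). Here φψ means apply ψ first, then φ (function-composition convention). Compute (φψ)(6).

6

First apply ψ: ψ(6) = 8, then φ(8) = 6. Thus (φψ)(6) = 6.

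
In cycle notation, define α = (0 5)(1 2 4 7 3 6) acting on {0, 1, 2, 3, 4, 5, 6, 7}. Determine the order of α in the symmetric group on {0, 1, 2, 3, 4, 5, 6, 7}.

6

The disjoint cycles have lengths 6, 2.
The order of α is the least common multiple of its cycle lengths: lcm(6, 2) = 6.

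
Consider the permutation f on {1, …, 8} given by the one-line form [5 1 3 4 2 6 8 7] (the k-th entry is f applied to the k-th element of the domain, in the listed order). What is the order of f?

6

Decomposing into disjoint cycles gives cycle lengths 3, 2, 1, 1, 1.
Since disjoint cycles commute, ord(f) = lcm(3, 2) = 6.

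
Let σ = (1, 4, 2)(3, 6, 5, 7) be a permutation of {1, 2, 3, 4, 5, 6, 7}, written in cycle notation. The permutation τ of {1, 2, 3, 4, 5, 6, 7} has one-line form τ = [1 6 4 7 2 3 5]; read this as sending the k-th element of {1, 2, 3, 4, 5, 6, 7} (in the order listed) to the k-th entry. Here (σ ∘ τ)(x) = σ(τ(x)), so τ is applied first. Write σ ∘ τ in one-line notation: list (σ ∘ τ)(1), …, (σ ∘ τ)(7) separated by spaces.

(σ ∘ τ)(x) = σ(τ(x)). Computing each image: σ(τ(1)) = σ(1) = 4, σ(τ(2)) = σ(6) = 5, σ(τ(3)) = σ(4) = 2, σ(τ(4)) = σ(7) = 3, σ(τ(5)) = σ(2) = 1, σ(τ(6)) = σ(3) = 6, σ(τ(7)) = σ(5) = 7.
Hence σ ∘ τ = [4 5 2 3 1 6 7].

4 5 2 3 1 6 7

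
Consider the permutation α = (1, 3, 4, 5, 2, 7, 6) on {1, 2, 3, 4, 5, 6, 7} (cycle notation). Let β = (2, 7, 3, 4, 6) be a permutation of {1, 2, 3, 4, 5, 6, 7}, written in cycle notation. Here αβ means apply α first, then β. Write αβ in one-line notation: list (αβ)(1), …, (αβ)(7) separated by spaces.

4 3 6 5 7 1 2

(αβ)(x) = β(α(x)). Computing each image: β(α(1)) = β(3) = 4, β(α(2)) = β(7) = 3, β(α(3)) = β(4) = 6, β(α(4)) = β(5) = 5, β(α(5)) = β(2) = 7, β(α(6)) = β(1) = 1, β(α(7)) = β(6) = 2.
Hence αβ = [4 3 6 5 7 1 2].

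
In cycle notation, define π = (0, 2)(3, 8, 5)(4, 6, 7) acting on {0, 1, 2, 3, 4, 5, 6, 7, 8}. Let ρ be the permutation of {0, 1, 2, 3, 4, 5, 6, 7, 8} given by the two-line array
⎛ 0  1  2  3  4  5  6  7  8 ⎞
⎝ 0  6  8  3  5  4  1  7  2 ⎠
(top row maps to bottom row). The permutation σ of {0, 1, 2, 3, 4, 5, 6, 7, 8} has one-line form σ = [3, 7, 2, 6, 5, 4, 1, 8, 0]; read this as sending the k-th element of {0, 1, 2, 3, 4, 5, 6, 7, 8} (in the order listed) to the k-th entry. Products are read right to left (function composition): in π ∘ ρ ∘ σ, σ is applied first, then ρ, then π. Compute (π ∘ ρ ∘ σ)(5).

(π ∘ ρ ∘ σ)(5) = π(ρ(σ(5))). σ(5) = 4, then ρ(4) = 5, then π(5) = 3, so the result is 3.

3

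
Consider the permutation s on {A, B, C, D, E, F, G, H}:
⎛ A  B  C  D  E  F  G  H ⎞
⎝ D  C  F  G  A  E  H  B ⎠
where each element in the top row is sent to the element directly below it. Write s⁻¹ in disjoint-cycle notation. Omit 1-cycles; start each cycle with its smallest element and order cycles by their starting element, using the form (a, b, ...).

The cycle decomposition of s is (A, D, G, H, B, C, F, E).
Reversing each cycle (and rotating so the smallest element leads) gives s⁻¹ = (A, E, F, C, B, H, G, D).

(A, E, F, C, B, H, G, D)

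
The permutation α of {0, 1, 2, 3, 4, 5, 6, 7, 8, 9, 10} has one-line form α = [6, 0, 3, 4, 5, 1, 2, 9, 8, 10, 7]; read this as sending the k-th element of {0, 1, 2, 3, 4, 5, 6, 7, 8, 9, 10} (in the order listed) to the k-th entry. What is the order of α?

The disjoint-cycle form of α has cycle lengths 7, 3, 1.
The order is lcm(7, 3) = 21.

21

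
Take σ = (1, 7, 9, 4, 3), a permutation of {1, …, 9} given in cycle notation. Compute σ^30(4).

4

4 lies in the 5-cycle (1, 7, 9, 4, 3).
Powers repeat with period 5 on this cycle, and 30 mod 5 = 0, so σ^30(4) = σ^0(4).
So σ^30(4) = 4.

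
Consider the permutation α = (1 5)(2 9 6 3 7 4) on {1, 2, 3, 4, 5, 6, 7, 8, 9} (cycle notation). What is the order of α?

6

The cycle type of α is (6, 2, 1).
Since disjoint cycles commute, ord(α) = lcm(6, 2) = 6.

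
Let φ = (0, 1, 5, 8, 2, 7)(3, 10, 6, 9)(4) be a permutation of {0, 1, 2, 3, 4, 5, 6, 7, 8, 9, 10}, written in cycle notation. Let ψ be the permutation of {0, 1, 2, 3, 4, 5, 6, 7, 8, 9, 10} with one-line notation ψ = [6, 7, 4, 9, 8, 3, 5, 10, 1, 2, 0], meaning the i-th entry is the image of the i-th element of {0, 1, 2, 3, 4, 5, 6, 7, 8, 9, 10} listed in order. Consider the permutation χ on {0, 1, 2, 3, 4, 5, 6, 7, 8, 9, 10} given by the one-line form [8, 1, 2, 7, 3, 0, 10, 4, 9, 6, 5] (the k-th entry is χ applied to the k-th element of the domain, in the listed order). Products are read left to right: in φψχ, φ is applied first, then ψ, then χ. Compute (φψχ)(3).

8

Chase 3: φ(3) = 10; ψ(10) = 0; χ(0) = 8. Hence (φψχ)(3) = 8.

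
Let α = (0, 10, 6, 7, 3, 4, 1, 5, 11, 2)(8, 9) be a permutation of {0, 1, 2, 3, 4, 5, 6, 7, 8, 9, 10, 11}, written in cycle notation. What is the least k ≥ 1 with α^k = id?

10

The cycle type of α is (10, 2).
The order is lcm(10, 2) = 10.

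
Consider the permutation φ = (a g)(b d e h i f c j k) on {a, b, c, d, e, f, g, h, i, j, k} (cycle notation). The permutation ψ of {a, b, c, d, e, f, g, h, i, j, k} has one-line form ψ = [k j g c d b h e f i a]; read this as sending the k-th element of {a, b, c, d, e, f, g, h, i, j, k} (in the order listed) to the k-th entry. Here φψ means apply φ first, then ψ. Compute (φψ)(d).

φ(d) = e, then ψ(e) = d; composing gives (φψ)(d) = d.

d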